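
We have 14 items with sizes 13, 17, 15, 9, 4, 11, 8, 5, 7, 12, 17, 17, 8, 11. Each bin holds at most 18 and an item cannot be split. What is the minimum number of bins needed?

Total = 17 + 17 + 17 + 15 + 13 + 12 + 11 + 11 + 9 + 8 + 8 + 7 + 5 + 4 = 154.
Lower bound: ⌈154/18⌉ = 9 bins.
A packing using 10 bins:
  bin 1: 17 = 17
  bin 2: 17 = 17
  bin 3: 17 = 17
  bin 4: 15 = 15
  bin 5: 13 + 5 = 18
  bin 6: 12 + 4 = 16
  bin 7: 11 + 7 = 18
  bin 8: 11 = 11
  bin 9: 9 + 8 = 17
  bin 10: 8 = 8
No arrangement into 9 bins stays within capacity, so 10 is optimal.

10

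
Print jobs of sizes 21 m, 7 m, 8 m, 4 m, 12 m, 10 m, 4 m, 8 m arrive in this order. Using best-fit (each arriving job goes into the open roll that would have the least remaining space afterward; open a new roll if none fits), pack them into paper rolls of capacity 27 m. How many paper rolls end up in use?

3

  21 → roll 1 (new)  [load 21/27]
  7 → roll 2 (new)  [load 7/27]
  8 → roll 2  [load 15/27]
  4 → roll 1  [load 25/27]
  12 → roll 2  [load 27/27]
  10 → roll 3 (new)  [load 10/27]
  4 → roll 3  [load 14/27]
  8 → roll 3  [load 22/27]
3 paper rolls opened.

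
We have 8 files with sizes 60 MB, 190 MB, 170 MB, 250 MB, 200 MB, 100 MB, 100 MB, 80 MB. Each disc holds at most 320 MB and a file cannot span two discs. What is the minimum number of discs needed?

Total = 250 + 200 + 190 + 170 + 100 + 100 + 80 + 60 = 1150 MB.
Lower bound: ⌈1150/320⌉ = 4 discs.
A packing using 4 discs:
  disc 1: 250 + 60 = 310
  disc 2: 200 + 100 = 300
  disc 3: 190 + 100 = 290
  disc 4: 170 + 80 = 250
This matches the lower bound, so 4 is optimal.

4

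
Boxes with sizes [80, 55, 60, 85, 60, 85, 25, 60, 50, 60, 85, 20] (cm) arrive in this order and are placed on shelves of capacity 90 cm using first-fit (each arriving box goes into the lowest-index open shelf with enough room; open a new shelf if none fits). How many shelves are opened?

  80 → shelf 1 (new)  [load 80/90]
  55 → shelf 2 (new)  [load 55/90]
  60 → shelf 3 (new)  [load 60/90]
  85 → shelf 4 (new)  [load 85/90]
  60 → shelf 5 (new)  [load 60/90]
  85 → shelf 6 (new)  [load 85/90]
  25 → shelf 2  [load 80/90]
  60 → shelf 7 (new)  [load 60/90]
  50 → shelf 8 (new)  [load 50/90]
  60 → shelf 9 (new)  [load 60/90]
  85 → shelf 10 (new)  [load 85/90]
  20 → shelf 3  [load 80/90]
10 shelves opened.

10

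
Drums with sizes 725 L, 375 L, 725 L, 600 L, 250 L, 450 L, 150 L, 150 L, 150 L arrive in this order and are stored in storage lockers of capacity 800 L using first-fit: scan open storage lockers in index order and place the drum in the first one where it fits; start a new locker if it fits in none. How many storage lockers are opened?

5

  725 → locker 1 (new)  [load 725/800]
  375 → locker 2 (new)  [load 375/800]
  725 → locker 3 (new)  [load 725/800]
  600 → locker 4 (new)  [load 600/800]
  250 → locker 2  [load 625/800]
  450 → locker 5 (new)  [load 450/800]
  150 → locker 2  [load 775/800]
  150 → locker 4  [load 750/800]
  150 → locker 5  [load 600/800]
5 storage lockers opened.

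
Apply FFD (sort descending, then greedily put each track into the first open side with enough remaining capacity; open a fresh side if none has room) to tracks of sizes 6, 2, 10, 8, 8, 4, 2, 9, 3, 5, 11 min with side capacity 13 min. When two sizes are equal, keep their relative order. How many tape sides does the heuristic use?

6

Sorted descending: 11, 10, 9, 8, 8, 6, 5, 4, 3, 2, 2.
  11 → side 1 (new)  [load 11/13]
  10 → side 2 (new)  [load 10/13]
  9 → side 3 (new)  [load 9/13]
  8 → side 4 (new)  [load 8/13]
  8 → side 5 (new)  [load 8/13]
  6 → side 6 (new)  [load 6/13]
  5 → side 4  [load 13/13]
  4 → side 3  [load 13/13]
  3 → side 2  [load 13/13]
  2 → side 1  [load 13/13]
  2 → side 5  [load 10/13]
6 tape sides opened.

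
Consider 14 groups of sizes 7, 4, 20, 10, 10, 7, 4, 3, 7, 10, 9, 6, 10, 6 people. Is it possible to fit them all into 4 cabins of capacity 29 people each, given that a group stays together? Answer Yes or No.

Yes

A valid assignment using 4 cabins:
  cabin 1: 20 + 9 = 29
  cabin 2: 10 + 10 + 7 = 27
  cabin 3: 10 + 10 + 6 + 3 = 29
  cabin 4: 7 + 7 + 6 + 4 + 4 = 28
Every load is within 29 people, so 4 cabins suffice.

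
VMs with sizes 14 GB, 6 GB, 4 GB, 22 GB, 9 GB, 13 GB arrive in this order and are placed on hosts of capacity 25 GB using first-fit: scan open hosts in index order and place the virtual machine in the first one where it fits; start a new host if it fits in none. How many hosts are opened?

  14 → host 1 (new)  [load 14/25]
  6 → host 1  [load 20/25]
  4 → host 1  [load 24/25]
  22 → host 2 (new)  [load 22/25]
  9 → host 3 (new)  [load 9/25]
  13 → host 3  [load 22/25]
3 hosts opened.

3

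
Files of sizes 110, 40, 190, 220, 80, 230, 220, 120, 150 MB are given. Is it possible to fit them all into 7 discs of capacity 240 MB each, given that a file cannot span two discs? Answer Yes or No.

A valid assignment using 6 discs:
  disc 1: 230 = 230
  disc 2: 220 = 220
  disc 3: 220 = 220
  disc 4: 190 + 40 = 230
  disc 5: 150 + 80 = 230
  disc 6: 120 + 110 = 230
That uses only 6 ≤ 7, so 7 discs are enough.

Yes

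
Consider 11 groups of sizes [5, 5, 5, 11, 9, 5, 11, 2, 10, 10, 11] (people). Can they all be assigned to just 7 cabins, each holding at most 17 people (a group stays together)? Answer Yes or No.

Yes

A valid assignment using 6 cabins:
  cabin 1: 11 + 5 = 16
  cabin 2: 11 + 5 = 16
  cabin 3: 11 + 5 = 16
  cabin 4: 10 + 5 + 2 = 17
  cabin 5: 10 = 10
  cabin 6: 9 = 9
That uses only 6 ≤ 7, so 7 cabins are enough.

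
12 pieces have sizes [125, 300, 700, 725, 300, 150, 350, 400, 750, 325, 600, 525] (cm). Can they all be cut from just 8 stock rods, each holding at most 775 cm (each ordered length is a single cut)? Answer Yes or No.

Yes

A valid assignment using 8 stock rods:
  stock rod 1: 750 = 750
  stock rod 2: 725 = 725
  stock rod 3: 700 = 700
  stock rod 4: 600 + 150 = 750
  stock rod 5: 525 + 125 = 650
  stock rod 6: 400 + 350 = 750
  stock rod 7: 325 + 300 = 625
  stock rod 8: 300 = 300
Every load is within 775 cm, so 8 stock rods suffice.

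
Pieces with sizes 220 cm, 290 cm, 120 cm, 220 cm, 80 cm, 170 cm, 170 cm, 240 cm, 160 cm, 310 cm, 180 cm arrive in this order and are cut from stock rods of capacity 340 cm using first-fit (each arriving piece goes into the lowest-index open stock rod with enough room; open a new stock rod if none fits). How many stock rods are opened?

7

  220 → stock rod 1 (new)  [load 220/340]
  290 → stock rod 2 (new)  [load 290/340]
  120 → stock rod 1  [load 340/340]
  220 → stock rod 3 (new)  [load 220/340]
  80 → stock rod 3  [load 300/340]
  170 → stock rod 4 (new)  [load 170/340]
  170 → stock rod 4  [load 340/340]
  240 → stock rod 5 (new)  [load 240/340]
  160 → stock rod 6 (new)  [load 160/340]
  310 → stock rod 7 (new)  [load 310/340]
  180 → stock rod 6  [load 340/340]
7 stock rods opened.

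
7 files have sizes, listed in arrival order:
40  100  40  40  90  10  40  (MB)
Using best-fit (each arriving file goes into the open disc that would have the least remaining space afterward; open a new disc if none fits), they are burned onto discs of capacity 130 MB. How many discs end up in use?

  40 → disc 1 (new)  [load 40/130]
  100 → disc 2 (new)  [load 100/130]
  40 → disc 1  [load 80/130]
  40 → disc 1  [load 120/130]
  90 → disc 3 (new)  [load 90/130]
  10 → disc 1  [load 130/130]
  40 → disc 3  [load 130/130]
3 discs opened.

3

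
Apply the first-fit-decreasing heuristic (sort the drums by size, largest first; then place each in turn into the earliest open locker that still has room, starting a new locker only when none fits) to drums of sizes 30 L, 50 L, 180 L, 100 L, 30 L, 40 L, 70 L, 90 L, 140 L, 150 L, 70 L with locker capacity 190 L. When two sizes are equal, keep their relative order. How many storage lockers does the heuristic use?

Sorted descending: 180, 150, 140, 100, 90, 70, 70, 50, 40, 30, 30.
  180 → locker 1 (new)  [load 180/190]
  150 → locker 2 (new)  [load 150/190]
  140 → locker 3 (new)  [load 140/190]
  100 → locker 4 (new)  [load 100/190]
  90 → locker 4  [load 190/190]
  70 → locker 5 (new)  [load 70/190]
  70 → locker 5  [load 140/190]
  50 → locker 3  [load 190/190]
  40 → locker 2  [load 190/190]
  30 → locker 5  [load 170/190]
  30 → locker 6 (new)  [load 30/190]
6 storage lockers opened.

6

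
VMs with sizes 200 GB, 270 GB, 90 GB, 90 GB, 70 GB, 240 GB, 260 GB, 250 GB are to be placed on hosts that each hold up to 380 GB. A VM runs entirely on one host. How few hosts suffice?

Total = 270 + 260 + 250 + 240 + 200 + 90 + 90 + 70 = 1470 GB.
Lower bound: ⌈1470/380⌉ = 4 hosts.
Also, 5 VMs each exceed 190 GB, and no two of those can share a host, so at least 5 hosts are needed.
A packing using 5 hosts:
  host 1: 270 + 90 = 360
  host 2: 260 + 90 = 350
  host 3: 250 + 70 = 320
  host 4: 240 = 240
  host 5: 200 = 200
This matches the lower bound, so 5 is optimal.

5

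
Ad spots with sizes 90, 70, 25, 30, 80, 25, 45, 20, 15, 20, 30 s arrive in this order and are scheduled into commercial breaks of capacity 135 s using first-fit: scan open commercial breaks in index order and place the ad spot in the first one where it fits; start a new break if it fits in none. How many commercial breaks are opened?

4

  90 → break 1 (new)  [load 90/135]
  70 → break 2 (new)  [load 70/135]
  25 → break 1  [load 115/135]
  30 → break 2  [load 100/135]
  80 → break 3 (new)  [load 80/135]
  25 → break 2  [load 125/135]
  45 → break 3  [load 125/135]
  20 → break 1  [load 135/135]
  15 → break 4 (new)  [load 15/135]
  20 → break 4  [load 35/135]
  30 → break 4  [load 65/135]
4 commercial breaks opened.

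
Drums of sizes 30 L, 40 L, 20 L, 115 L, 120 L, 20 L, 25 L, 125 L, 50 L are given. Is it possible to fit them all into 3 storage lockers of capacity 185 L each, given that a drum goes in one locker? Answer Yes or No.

Yes

A valid assignment using 3 storage lockers:
  locker 1: 125 + 50 = 175
  locker 2: 120 + 40 + 25 = 185
  locker 3: 115 + 30 + 20 + 20 = 185
Every load is within 185 L, so 3 storage lockers suffice.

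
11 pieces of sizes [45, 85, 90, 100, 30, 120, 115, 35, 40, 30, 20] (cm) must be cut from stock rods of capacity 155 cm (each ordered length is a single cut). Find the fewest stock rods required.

5

Total = 120 + 115 + 100 + 90 + 85 + 45 + 40 + 35 + 30 + 30 + 20 = 710 cm.
Lower bound: ⌈710/155⌉ = 5 stock rods.
A packing using 5 stock rods:
  stock rod 1: 120 + 35 = 155
  stock rod 2: 115 + 40 = 155
  stock rod 3: 100 + 45 = 145
  stock rod 4: 90 + 30 + 30 = 150
  stock rod 5: 85 + 20 = 105
This matches the lower bound, so 5 is optimal.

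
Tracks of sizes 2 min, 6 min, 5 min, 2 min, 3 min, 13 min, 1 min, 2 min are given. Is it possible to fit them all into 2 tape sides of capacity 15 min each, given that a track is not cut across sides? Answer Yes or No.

Total = 34 min; ⌈34/15⌉ = 3.
At least 3 tape sides are required, but only 2 are allowed.

No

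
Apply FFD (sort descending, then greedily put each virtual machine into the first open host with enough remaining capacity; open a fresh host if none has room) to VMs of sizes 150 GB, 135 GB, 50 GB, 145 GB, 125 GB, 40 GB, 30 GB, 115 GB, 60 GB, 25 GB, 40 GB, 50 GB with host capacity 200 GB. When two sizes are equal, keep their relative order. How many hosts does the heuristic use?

Sorted descending: 150, 145, 135, 125, 115, 60, 50, 50, 40, 40, 30, 25.
  150 → host 1 (new)  [load 150/200]
  145 → host 2 (new)  [load 145/200]
  135 → host 3 (new)  [load 135/200]
  125 → host 4 (new)  [load 125/200]
  115 → host 5 (new)  [load 115/200]
  60 → host 3  [load 195/200]
  50 → host 1  [load 200/200]
  50 → host 2  [load 195/200]
  40 → host 4  [load 165/200]
  40 → host 5  [load 155/200]
  30 → host 4  [load 195/200]
  25 → host 5  [load 180/200]
5 hosts opened.

5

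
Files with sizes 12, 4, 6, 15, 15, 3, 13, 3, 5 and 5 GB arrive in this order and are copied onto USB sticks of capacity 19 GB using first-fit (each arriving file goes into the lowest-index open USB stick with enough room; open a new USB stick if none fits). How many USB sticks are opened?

  12 → USB stick 1 (new)  [load 12/19]
  4 → USB stick 1  [load 16/19]
  6 → USB stick 2 (new)  [load 6/19]
  15 → USB stick 3 (new)  [load 15/19]
  15 → USB stick 4 (new)  [load 15/19]
  3 → USB stick 1  [load 19/19]
  13 → USB stick 2  [load 19/19]
  3 → USB stick 3  [load 18/19]
  5 → USB stick 5 (new)  [load 5/19]
  5 → USB stick 5  [load 10/19]
5 USB sticks opened.

5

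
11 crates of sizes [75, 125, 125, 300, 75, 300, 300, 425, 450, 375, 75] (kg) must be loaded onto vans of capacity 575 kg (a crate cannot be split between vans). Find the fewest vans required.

6

Total = 450 + 425 + 375 + 300 + 300 + 300 + 125 + 125 + 75 + 75 + 75 = 2625 kg.
Lower bound: ⌈2625/575⌉ = 5 vans.
Also, 6 crates each exceed 575/2 kg, and no two of those can share a van, so at least 6 vans are needed.
A packing using 6 vans:
  van 1: 450 + 125 = 575
  van 2: 425 + 125 = 550
  van 3: 375 + 75 + 75 = 525
  van 4: 300 + 75 = 375
  van 5: 300 = 300
  van 6: 300 = 300
This matches the lower bound, so 6 is optimal.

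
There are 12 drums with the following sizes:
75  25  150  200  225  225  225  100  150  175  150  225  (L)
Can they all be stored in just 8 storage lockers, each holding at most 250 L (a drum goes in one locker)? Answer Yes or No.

Total = 1925 L; ⌈1925/250⌉ = 8.
9 drums each exceed half the capacity and cannot share a locker, forcing at least 9 storage lockers.
At least 9 storage lockers are required, but only 8 are allowed.

No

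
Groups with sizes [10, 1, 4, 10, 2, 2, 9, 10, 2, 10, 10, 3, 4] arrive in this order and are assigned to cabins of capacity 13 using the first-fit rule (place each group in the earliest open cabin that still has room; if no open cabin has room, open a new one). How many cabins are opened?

  10 → cabin 1 (new)  [load 10/13]
  1 → cabin 1  [load 11/13]
  4 → cabin 2 (new)  [load 4/13]
  10 → cabin 3 (new)  [load 10/13]
  2 → cabin 1  [load 13/13]
  2 → cabin 2  [load 6/13]
  9 → cabin 4 (new)  [load 9/13]
  10 → cabin 5 (new)  [load 10/13]
  2 → cabin 2  [load 8/13]
  10 → cabin 6 (new)  [load 10/13]
  10 → cabin 7 (new)  [load 10/13]
  3 → cabin 2  [load 11/13]
  4 → cabin 4  [load 13/13]
7 cabins opened.

7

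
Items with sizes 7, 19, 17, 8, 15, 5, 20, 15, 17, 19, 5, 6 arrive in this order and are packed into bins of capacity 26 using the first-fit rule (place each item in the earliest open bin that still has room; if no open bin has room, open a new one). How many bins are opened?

7

  7 → bin 1 (new)  [load 7/26]
  19 → bin 1  [load 26/26]
  17 → bin 2 (new)  [load 17/26]
  8 → bin 2  [load 25/26]
  15 → bin 3 (new)  [load 15/26]
  5 → bin 3  [load 20/26]
  20 → bin 4 (new)  [load 20/26]
  15 → bin 5 (new)  [load 15/26]
  17 → bin 6 (new)  [load 17/26]
  19 → bin 7 (new)  [load 19/26]
  5 → bin 3  [load 25/26]
  6 → bin 4  [load 26/26]
7 bins opened.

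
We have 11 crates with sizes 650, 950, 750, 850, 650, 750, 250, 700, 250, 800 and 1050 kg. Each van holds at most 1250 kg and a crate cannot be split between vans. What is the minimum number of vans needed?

Total = 1050 + 950 + 850 + 800 + 750 + 750 + 700 + 650 + 650 + 250 + 250 = 7650 kg.
Lower bound: ⌈7650/1250⌉ = 7 vans.
Also, 9 crates each exceed 625 kg, and no two of those can share a van, so at least 9 vans are needed.
A packing using 9 vans:
  van 1: 1050 = 1050
  van 2: 950 + 250 = 1200
  van 3: 850 + 250 = 1100
  van 4: 800 = 800
  van 5: 750 = 750
  van 6: 750 = 750
  van 7: 700 = 700
  van 8: 650 = 650
  van 9: 650 = 650
This matches the lower bound, so 9 is optimal.

9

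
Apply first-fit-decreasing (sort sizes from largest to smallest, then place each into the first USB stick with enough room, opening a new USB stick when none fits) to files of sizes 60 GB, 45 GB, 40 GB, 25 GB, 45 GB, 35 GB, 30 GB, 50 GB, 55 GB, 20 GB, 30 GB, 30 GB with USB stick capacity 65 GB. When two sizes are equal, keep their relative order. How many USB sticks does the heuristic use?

8

Sorted descending: 60, 55, 50, 45, 45, 40, 35, 30, 30, 30, 25, 20.
  60 → USB stick 1 (new)  [load 60/65]
  55 → USB stick 2 (new)  [load 55/65]
  50 → USB stick 3 (new)  [load 50/65]
  45 → USB stick 4 (new)  [load 45/65]
  45 → USB stick 5 (new)  [load 45/65]
  40 → USB stick 6 (new)  [load 40/65]
  35 → USB stick 7 (new)  [load 35/65]
  30 → USB stick 7  [load 65/65]
  30 → USB stick 8 (new)  [load 30/65]
  30 → USB stick 8  [load 60/65]
  25 → USB stick 6  [load 65/65]
  20 → USB stick 4  [load 65/65]
8 USB sticks opened.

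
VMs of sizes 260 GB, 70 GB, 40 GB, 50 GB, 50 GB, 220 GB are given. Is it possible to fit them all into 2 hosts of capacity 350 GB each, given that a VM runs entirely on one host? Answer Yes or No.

Yes

A valid assignment using 2 hosts:
  host 1: 260 + 50 + 40 = 350
  host 2: 220 + 70 + 50 = 340
Every load is within 350 GB, so 2 hosts suffice.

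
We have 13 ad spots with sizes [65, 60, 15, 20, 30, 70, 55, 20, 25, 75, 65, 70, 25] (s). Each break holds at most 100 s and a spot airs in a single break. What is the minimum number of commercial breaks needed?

Total = 75 + 70 + 70 + 65 + 65 + 60 + 55 + 30 + 25 + 25 + 20 + 20 + 15 = 595 s.
Lower bound: ⌈595/100⌉ = 6 commercial breaks.
Also, 7 ad spots each exceed 50 s, and no two of those can share a break, so at least 7 commercial breaks are needed.
A packing using 7 commercial breaks:
  break 1: 75 + 25 = 100
  break 2: 70 + 30 = 100
  break 3: 70 + 25 = 95
  break 4: 65 + 20 + 15 = 100
  break 5: 65 + 20 = 85
  break 6: 60 = 60
  break 7: 55 = 55
This matches the lower bound, so 7 is optimal.

7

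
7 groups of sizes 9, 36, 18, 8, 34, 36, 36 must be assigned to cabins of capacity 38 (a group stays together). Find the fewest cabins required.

5

Total = 36 + 36 + 36 + 34 + 18 + 9 + 8 = 177.
Lower bound: ⌈177/38⌉ = 5 cabins.
A packing using 5 cabins:
  cabin 1: 36 = 36
  cabin 2: 36 = 36
  cabin 3: 36 = 36
  cabin 4: 34 = 34
  cabin 5: 18 + 9 + 8 = 35
This matches the lower bound, so 5 is optimal.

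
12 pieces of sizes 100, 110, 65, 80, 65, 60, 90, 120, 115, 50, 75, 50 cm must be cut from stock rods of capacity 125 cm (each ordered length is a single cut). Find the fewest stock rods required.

Total = 120 + 115 + 110 + 100 + 90 + 80 + 75 + 65 + 65 + 60 + 50 + 50 = 980 cm.
Lower bound: ⌈980/125⌉ = 8 stock rods.
Also, 9 pieces each exceed 125/2 cm, and no two of those can share a stock rod, so at least 9 stock rods are needed.
A packing using 9 stock rods:
  stock rod 1: 120 = 120
  stock rod 2: 115 = 115
  stock rod 3: 110 = 110
  stock rod 4: 100 = 100
  stock rod 5: 90 = 90
  stock rod 6: 80 = 80
  stock rod 7: 75 + 50 = 125
  stock rod 8: 65 + 60 = 125
  stock rod 9: 65 + 50 = 115
This matches the lower bound, so 9 is optimal.

9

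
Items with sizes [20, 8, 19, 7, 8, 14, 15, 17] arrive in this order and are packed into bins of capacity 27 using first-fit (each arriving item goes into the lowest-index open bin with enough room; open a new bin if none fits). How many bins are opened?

  20 → bin 1 (new)  [load 20/27]
  8 → bin 2 (new)  [load 8/27]
  19 → bin 2  [load 27/27]
  7 → bin 1  [load 27/27]
  8 → bin 3 (new)  [load 8/27]
  14 → bin 3  [load 22/27]
  15 → bin 4 (new)  [load 15/27]
  17 → bin 5 (new)  [load 17/27]
5 bins opened.

5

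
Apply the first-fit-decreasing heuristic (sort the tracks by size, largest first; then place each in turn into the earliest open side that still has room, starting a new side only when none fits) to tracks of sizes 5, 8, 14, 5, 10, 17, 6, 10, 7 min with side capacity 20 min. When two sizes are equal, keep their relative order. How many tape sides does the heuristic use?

Sorted descending: 17, 14, 10, 10, 8, 7, 6, 5, 5.
  17 → side 1 (new)  [load 17/20]
  14 → side 2 (new)  [load 14/20]
  10 → side 3 (new)  [load 10/20]
  10 → side 3  [load 20/20]
  8 → side 4 (new)  [load 8/20]
  7 → side 4  [load 15/20]
  6 → side 2  [load 20/20]
  5 → side 4  [load 20/20]
  5 → side 5 (new)  [load 5/20]
5 tape sides opened.

5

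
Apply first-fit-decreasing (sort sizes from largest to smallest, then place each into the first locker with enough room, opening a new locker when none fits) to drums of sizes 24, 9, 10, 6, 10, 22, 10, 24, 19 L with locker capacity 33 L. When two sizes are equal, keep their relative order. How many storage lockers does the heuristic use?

5

Sorted descending: 24, 24, 22, 19, 10, 10, 10, 9, 6.
  24 → locker 1 (new)  [load 24/33]
  24 → locker 2 (new)  [load 24/33]
  22 → locker 3 (new)  [load 22/33]
  19 → locker 4 (new)  [load 19/33]
  10 → locker 3  [load 32/33]
  10 → locker 4  [load 29/33]
  10 → locker 5 (new)  [load 10/33]
  9 → locker 1  [load 33/33]
  6 → locker 2  [load 30/33]
5 storage lockers opened.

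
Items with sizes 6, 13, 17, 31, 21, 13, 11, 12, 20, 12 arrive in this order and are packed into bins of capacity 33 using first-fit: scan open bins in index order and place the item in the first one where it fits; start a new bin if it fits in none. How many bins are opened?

5

  6 → bin 1 (new)  [load 6/33]
  13 → bin 1  [load 19/33]
  17 → bin 2 (new)  [load 17/33]
  31 → bin 3 (new)  [load 31/33]
  21 → bin 4 (new)  [load 21/33]
  13 → bin 1  [load 32/33]
  11 → bin 2  [load 28/33]
  12 → bin 4  [load 33/33]
  20 → bin 5 (new)  [load 20/33]
  12 → bin 5  [load 32/33]
5 bins opened.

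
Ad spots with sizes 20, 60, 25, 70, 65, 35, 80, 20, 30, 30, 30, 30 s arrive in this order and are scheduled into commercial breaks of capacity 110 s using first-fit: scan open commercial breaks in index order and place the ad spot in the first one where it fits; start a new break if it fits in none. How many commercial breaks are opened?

  20 → break 1 (new)  [load 20/110]
  60 → break 1  [load 80/110]
  25 → break 1  [load 105/110]
  70 → break 2 (new)  [load 70/110]
  65 → break 3 (new)  [load 65/110]
  35 → break 2  [load 105/110]
  80 → break 4 (new)  [load 80/110]
  20 → break 3  [load 85/110]
  30 → break 4  [load 110/110]
  30 → break 5 (new)  [load 30/110]
  30 → break 5  [load 60/110]
  30 → break 5  [load 90/110]
5 commercial breaks opened.

5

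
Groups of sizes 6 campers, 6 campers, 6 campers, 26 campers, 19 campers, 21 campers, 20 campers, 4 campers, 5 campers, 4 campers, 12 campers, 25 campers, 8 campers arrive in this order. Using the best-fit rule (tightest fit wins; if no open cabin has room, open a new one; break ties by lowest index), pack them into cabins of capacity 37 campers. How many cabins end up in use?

5

  6 → cabin 1 (new)  [load 6/37]
  6 → cabin 1  [load 12/37]
  6 → cabin 1  [load 18/37]
  26 → cabin 2 (new)  [load 26/37]
  19 → cabin 1  [load 37/37]
  21 → cabin 3 (new)  [load 21/37]
  20 → cabin 4 (new)  [load 20/37]
  4 → cabin 2  [load 30/37]
  5 → cabin 2  [load 35/37]
  4 → cabin 3  [load 25/37]
  12 → cabin 3  [load 37/37]
  25 → cabin 5 (new)  [load 25/37]
  8 → cabin 5  [load 33/37]
5 cabins opened.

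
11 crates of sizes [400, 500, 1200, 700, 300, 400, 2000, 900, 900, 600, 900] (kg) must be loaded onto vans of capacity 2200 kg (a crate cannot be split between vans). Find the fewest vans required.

Total = 2000 + 1200 + 900 + 900 + 900 + 700 + 600 + 500 + 400 + 400 + 300 = 8800 kg.
Lower bound: ⌈8800/2200⌉ = 4 vans.
A packing using 5 vans:
  van 1: 2000 = 2000
  van 2: 1200 + 900 = 2100
  van 3: 900 + 900 + 400 = 2200
  van 4: 700 + 600 + 500 + 400 = 2200
  van 5: 300 = 300
No arrangement into 4 vans stays within capacity, so 5 is optimal.

5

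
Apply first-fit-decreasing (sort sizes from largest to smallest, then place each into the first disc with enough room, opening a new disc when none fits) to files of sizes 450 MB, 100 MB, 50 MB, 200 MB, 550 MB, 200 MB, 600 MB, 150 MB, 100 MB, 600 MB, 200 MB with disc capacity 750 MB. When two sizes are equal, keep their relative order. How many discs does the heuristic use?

Sorted descending: 600, 600, 550, 450, 200, 200, 200, 150, 100, 100, 50.
  600 → disc 1 (new)  [load 600/750]
  600 → disc 2 (new)  [load 600/750]
  550 → disc 3 (new)  [load 550/750]
  450 → disc 4 (new)  [load 450/750]
  200 → disc 3  [load 750/750]
  200 → disc 4  [load 650/750]
  200 → disc 5 (new)  [load 200/750]
  150 → disc 1  [load 750/750]
  100 → disc 2  [load 700/750]
  100 → disc 4  [load 750/750]
  50 → disc 2  [load 750/750]
5 discs opened.

5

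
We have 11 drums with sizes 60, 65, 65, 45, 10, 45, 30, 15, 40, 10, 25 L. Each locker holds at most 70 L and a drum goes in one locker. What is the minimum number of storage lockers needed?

Total = 65 + 65 + 60 + 45 + 45 + 40 + 30 + 25 + 15 + 10 + 10 = 410 L.
Lower bound: ⌈410/70⌉ = 6 storage lockers.
A packing using 6 storage lockers:
  locker 1: 65 = 65
  locker 2: 65 = 65
  locker 3: 60 + 10 = 70
  locker 4: 45 + 25 = 70
  locker 5: 45 + 15 + 10 = 70
  locker 6: 40 + 30 = 70
This matches the lower bound, so 6 is optimal.

6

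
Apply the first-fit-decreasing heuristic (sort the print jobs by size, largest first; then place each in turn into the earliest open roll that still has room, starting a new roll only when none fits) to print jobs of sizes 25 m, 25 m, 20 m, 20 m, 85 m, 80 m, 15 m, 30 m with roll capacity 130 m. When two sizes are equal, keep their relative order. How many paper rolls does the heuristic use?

Sorted descending: 85, 80, 30, 25, 25, 20, 20, 15.
  85 → roll 1 (new)  [load 85/130]
  80 → roll 2 (new)  [load 80/130]
  30 → roll 1  [load 115/130]
  25 → roll 2  [load 105/130]
  25 → roll 2  [load 130/130]
  20 → roll 3 (new)  [load 20/130]
  20 → roll 3  [load 40/130]
  15 → roll 1  [load 130/130]
3 paper rolls opened.

3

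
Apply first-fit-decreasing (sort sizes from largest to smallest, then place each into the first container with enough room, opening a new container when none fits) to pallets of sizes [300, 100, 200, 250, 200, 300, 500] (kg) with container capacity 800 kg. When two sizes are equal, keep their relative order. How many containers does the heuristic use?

Sorted descending: 500, 300, 300, 250, 200, 200, 100.
  500 → container 1 (new)  [load 500/800]
  300 → container 1  [load 800/800]
  300 → container 2 (new)  [load 300/800]
  250 → container 2  [load 550/800]
  200 → container 2  [load 750/800]
  200 → container 3 (new)  [load 200/800]
  100 → container 3  [load 300/800]
3 containers opened.

3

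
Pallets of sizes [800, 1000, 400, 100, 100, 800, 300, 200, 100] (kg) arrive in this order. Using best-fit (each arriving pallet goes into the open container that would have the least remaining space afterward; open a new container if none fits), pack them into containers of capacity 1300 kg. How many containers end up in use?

  800 → container 1 (new)  [load 800/1300]
  1000 → container 2 (new)  [load 1000/1300]
  400 → container 1  [load 1200/1300]
  100 → container 1  [load 1300/1300]
  100 → container 2  [load 1100/1300]
  800 → container 3 (new)  [load 800/1300]
  300 → container 3  [load 1100/1300]
  200 → container 2  [load 1300/1300]
  100 → container 3  [load 1200/1300]
3 containers opened.

3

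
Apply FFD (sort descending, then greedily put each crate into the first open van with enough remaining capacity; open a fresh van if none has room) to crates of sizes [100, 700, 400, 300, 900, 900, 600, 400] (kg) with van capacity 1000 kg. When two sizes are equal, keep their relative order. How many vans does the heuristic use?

5

Sorted descending: 900, 900, 700, 600, 400, 400, 300, 100.
  900 → van 1 (new)  [load 900/1000]
  900 → van 2 (new)  [load 900/1000]
  700 → van 3 (new)  [load 700/1000]
  600 → van 4 (new)  [load 600/1000]
  400 → van 4  [load 1000/1000]
  400 → van 5 (new)  [load 400/1000]
  300 → van 3  [load 1000/1000]
  100 → van 1  [load 1000/1000]
5 vans opened.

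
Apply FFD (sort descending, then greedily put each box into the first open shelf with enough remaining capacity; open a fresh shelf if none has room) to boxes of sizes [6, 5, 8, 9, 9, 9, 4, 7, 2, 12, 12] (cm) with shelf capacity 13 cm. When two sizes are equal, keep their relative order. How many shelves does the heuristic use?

7

Sorted descending: 12, 12, 9, 9, 9, 8, 7, 6, 5, 4, 2.
  12 → shelf 1 (new)  [load 12/13]
  12 → shelf 2 (new)  [load 12/13]
  9 → shelf 3 (new)  [load 9/13]
  9 → shelf 4 (new)  [load 9/13]
  9 → shelf 5 (new)  [load 9/13]
  8 → shelf 6 (new)  [load 8/13]
  7 → shelf 7 (new)  [load 7/13]
  6 → shelf 7  [load 13/13]
  5 → shelf 6  [load 13/13]
  4 → shelf 3  [load 13/13]
  2 → shelf 4  [load 11/13]
7 shelves opened.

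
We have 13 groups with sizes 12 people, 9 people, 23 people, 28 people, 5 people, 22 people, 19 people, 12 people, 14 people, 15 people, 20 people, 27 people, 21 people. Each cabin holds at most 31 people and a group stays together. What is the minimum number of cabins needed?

9

Total = 28 + 27 + 23 + 22 + 21 + 20 + 19 + 15 + 14 + 12 + 12 + 9 + 5 = 227 people.
Lower bound: ⌈227/31⌉ = 8 cabins.
A packing using 9 cabins:
  cabin 1: 28 = 28
  cabin 2: 27 = 27
  cabin 3: 23 + 5 = 28
  cabin 4: 22 + 9 = 31
  cabin 5: 21 = 21
  cabin 6: 20 = 20
  cabin 7: 19 + 12 = 31
  cabin 8: 15 + 14 = 29
  cabin 9: 12 = 12
No arrangement into 8 cabins stays within capacity, so 9 is optimal.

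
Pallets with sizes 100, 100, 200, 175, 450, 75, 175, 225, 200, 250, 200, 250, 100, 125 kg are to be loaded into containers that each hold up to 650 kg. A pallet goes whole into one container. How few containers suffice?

5

Total = 450 + 250 + 250 + 225 + 200 + 200 + 200 + 175 + 175 + 125 + 100 + 100 + 100 + 75 = 2625 kg.
Lower bound: ⌈2625/650⌉ = 5 containers.
A packing using 5 containers:
  container 1: 450 + 200 = 650
  container 2: 250 + 250 + 125 = 625
  container 3: 225 + 200 + 200 = 625
  container 4: 175 + 175 + 100 + 100 + 100 = 650
  container 5: 75 = 75
This matches the lower bound, so 5 is optimal.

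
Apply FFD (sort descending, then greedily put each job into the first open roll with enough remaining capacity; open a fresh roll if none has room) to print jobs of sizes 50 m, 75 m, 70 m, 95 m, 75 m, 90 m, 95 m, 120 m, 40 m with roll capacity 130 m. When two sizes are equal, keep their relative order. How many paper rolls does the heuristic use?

Sorted descending: 120, 95, 95, 90, 75, 75, 70, 50, 40.
  120 → roll 1 (new)  [load 120/130]
  95 → roll 2 (new)  [load 95/130]
  95 → roll 3 (new)  [load 95/130]
  90 → roll 4 (new)  [load 90/130]
  75 → roll 5 (new)  [load 75/130]
  75 → roll 6 (new)  [load 75/130]
  70 → roll 7 (new)  [load 70/130]
  50 → roll 5  [load 125/130]
  40 → roll 4  [load 130/130]
7 paper rolls opened.

7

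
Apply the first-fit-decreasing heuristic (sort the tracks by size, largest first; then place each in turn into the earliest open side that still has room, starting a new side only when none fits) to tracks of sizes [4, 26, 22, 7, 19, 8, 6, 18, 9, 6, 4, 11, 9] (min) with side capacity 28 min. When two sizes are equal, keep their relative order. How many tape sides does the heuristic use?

6

Sorted descending: 26, 22, 19, 18, 11, 9, 9, 8, 7, 6, 6, 4, 4.
  26 → side 1 (new)  [load 26/28]
  22 → side 2 (new)  [load 22/28]
  19 → side 3 (new)  [load 19/28]
  18 → side 4 (new)  [load 18/28]
  11 → side 5 (new)  [load 11/28]
  9 → side 3  [load 28/28]
  9 → side 4  [load 27/28]
  8 → side 5  [load 19/28]
  7 → side 5  [load 26/28]
  6 → side 2  [load 28/28]
  6 → side 6 (new)  [load 6/28]
  4 → side 6  [load 10/28]
  4 → side 6  [load 14/28]
6 tape sides opened.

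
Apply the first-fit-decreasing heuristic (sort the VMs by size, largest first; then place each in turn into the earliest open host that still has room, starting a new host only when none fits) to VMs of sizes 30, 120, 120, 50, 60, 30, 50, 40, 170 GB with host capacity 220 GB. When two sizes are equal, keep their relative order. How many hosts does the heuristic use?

Sorted descending: 170, 120, 120, 60, 50, 50, 40, 30, 30.
  170 → host 1 (new)  [load 170/220]
  120 → host 2 (new)  [load 120/220]
  120 → host 3 (new)  [load 120/220]
  60 → host 2  [load 180/220]
  50 → host 1  [load 220/220]
  50 → host 3  [load 170/220]
  40 → host 2  [load 220/220]
  30 → host 3  [load 200/220]
  30 → host 4 (new)  [load 30/220]
4 hosts opened.

4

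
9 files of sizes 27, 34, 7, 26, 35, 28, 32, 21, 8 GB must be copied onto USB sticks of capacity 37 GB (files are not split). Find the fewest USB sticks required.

7

Total = 35 + 34 + 32 + 28 + 27 + 26 + 21 + 8 + 7 = 218 GB.
Lower bound: ⌈218/37⌉ = 6 USB sticks.
Also, 7 files each exceed 37/2 GB, and no two of those can share a USB stick, so at least 7 USB sticks are needed.
A packing using 7 USB sticks:
  USB stick 1: 35 = 35
  USB stick 2: 34 = 34
  USB stick 3: 32 = 32
  USB stick 4: 28 + 8 = 36
  USB stick 5: 27 + 7 = 34
  USB stick 6: 26 = 26
  USB stick 7: 21 = 21
This matches the lower bound, so 7 is optimal.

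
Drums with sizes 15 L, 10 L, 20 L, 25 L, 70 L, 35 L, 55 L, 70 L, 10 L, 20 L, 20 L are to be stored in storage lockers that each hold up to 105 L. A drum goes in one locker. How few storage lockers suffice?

4

Total = 70 + 70 + 55 + 35 + 25 + 20 + 20 + 20 + 15 + 10 + 10 = 350 L.
Lower bound: ⌈350/105⌉ = 4 storage lockers.
A packing using 4 storage lockers:
  locker 1: 70 + 35 = 105
  locker 2: 70 + 25 + 10 = 105
  locker 3: 55 + 20 + 20 + 10 = 105
  locker 4: 20 + 15 = 35
This matches the lower bound, so 4 is optimal.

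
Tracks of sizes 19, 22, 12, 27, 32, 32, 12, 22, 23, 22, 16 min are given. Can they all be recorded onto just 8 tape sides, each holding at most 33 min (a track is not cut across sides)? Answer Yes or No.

No

Total = 239 min; ⌈239/33⌉ = 8.
The bound of 8 does not rule out 8, but exhaustive search shows no assignment into 8 tape sides of capacity 33 min exists — the minimum is 9.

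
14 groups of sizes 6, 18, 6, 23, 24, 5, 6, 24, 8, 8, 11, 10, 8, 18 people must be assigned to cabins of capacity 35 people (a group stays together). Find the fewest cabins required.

Total = 24 + 24 + 23 + 18 + 18 + 11 + 10 + 8 + 8 + 8 + 6 + 6 + 6 + 5 = 175 people.
Lower bound: ⌈175/35⌉ = 5 cabins.
A packing using 6 cabins:
  cabin 1: 24 + 11 = 35
  cabin 2: 24 + 10 = 34
  cabin 3: 23 + 8 = 31
  cabin 4: 18 + 8 + 8 = 34
  cabin 5: 18 + 6 + 6 + 5 = 35
  cabin 6: 6 = 6
No arrangement into 5 cabins stays within capacity, so 6 is optimal.

6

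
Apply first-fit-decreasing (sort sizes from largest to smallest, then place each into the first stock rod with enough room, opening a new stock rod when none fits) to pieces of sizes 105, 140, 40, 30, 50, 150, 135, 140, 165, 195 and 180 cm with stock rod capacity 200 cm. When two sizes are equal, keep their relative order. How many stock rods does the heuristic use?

Sorted descending: 195, 180, 165, 150, 140, 140, 135, 105, 50, 40, 30.
  195 → stock rod 1 (new)  [load 195/200]
  180 → stock rod 2 (new)  [load 180/200]
  165 → stock rod 3 (new)  [load 165/200]
  150 → stock rod 4 (new)  [load 150/200]
  140 → stock rod 5 (new)  [load 140/200]
  140 → stock rod 6 (new)  [load 140/200]
  135 → stock rod 7 (new)  [load 135/200]
  105 → stock rod 8 (new)  [load 105/200]
  50 → stock rod 4  [load 200/200]
  40 → stock rod 5  [load 180/200]
  30 → stock rod 3  [load 195/200]
8 stock rods opened.

8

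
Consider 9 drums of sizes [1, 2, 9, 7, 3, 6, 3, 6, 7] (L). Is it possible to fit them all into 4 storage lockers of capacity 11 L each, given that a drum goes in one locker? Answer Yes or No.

No

Total = 44 L; ⌈44/11⌉ = 4.
5 drums each exceed half the capacity and cannot share a locker, forcing at least 5 storage lockers.
At least 5 storage lockers are required, but only 4 are allowed.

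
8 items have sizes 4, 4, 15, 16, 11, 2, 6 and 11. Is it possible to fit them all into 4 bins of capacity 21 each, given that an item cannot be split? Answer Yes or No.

Yes

A valid assignment using 4 bins:
  bin 1: 16 + 4 = 20
  bin 2: 15 + 6 = 21
  bin 3: 11 + 4 + 2 = 17
  bin 4: 11 = 11
Every load is within 21, so 4 bins suffice.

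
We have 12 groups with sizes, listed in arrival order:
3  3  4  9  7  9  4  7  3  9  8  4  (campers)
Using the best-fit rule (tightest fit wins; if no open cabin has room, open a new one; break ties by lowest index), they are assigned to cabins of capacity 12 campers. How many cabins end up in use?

  3 → cabin 1 (new)  [load 3/12]
  3 → cabin 1  [load 6/12]
  4 → cabin 1  [load 10/12]
  9 → cabin 2 (new)  [load 9/12]
  7 → cabin 3 (new)  [load 7/12]
  9 → cabin 4 (new)  [load 9/12]
  4 → cabin 3  [load 11/12]
  7 → cabin 5 (new)  [load 7/12]
  3 → cabin 2  [load 12/12]
  9 → cabin 6 (new)  [load 9/12]
  8 → cabin 7 (new)  [load 8/12]
  4 → cabin 7  [load 12/12]
7 cabins opened.

7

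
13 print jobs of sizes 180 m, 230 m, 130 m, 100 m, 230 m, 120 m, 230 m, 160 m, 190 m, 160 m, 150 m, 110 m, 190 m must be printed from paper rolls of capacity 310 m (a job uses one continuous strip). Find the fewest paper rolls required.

8

Total = 230 + 230 + 230 + 190 + 190 + 180 + 160 + 160 + 150 + 130 + 120 + 110 + 100 = 2180 m.
Lower bound: ⌈2180/310⌉ = 8 paper rolls.
A packing using 8 paper rolls:
  roll 1: 230 = 230
  roll 2: 230 = 230
  roll 3: 230 = 230
  roll 4: 190 + 120 = 310
  roll 5: 190 + 110 = 300
  roll 6: 180 + 130 = 310
  roll 7: 160 + 150 = 310
  roll 8: 160 + 100 = 260
This matches the lower bound, so 8 is optimal.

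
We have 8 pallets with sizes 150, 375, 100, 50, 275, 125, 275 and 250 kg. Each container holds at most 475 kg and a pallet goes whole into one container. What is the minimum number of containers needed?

4

Total = 375 + 275 + 275 + 250 + 150 + 125 + 100 + 50 = 1600 kg.
Lower bound: ⌈1600/475⌉ = 4 containers.
A packing using 4 containers:
  container 1: 375 + 100 = 475
  container 2: 275 + 150 + 50 = 475
  container 3: 275 + 125 = 400
  container 4: 250 = 250
This matches the lower bound, so 4 is optimal.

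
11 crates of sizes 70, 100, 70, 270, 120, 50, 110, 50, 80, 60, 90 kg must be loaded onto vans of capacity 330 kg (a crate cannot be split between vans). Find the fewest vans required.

4

Total = 270 + 120 + 110 + 100 + 90 + 80 + 70 + 70 + 60 + 50 + 50 = 1070 kg.
Lower bound: ⌈1070/330⌉ = 4 vans.
A packing using 4 vans:
  van 1: 270 + 60 = 330
  van 2: 120 + 110 + 100 = 330
  van 3: 90 + 80 + 70 + 70 = 310
  van 4: 50 + 50 = 100
This matches the lower bound, so 4 is optimal.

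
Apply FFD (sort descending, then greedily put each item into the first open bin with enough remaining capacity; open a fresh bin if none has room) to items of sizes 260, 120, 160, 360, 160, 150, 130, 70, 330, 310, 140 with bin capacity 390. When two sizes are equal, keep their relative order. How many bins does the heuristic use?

Sorted descending: 360, 330, 310, 260, 160, 160, 150, 140, 130, 120, 70.
  360 → bin 1 (new)  [load 360/390]
  330 → bin 2 (new)  [load 330/390]
  310 → bin 3 (new)  [load 310/390]
  260 → bin 4 (new)  [load 260/390]
  160 → bin 5 (new)  [load 160/390]
  160 → bin 5  [load 320/390]
  150 → bin 6 (new)  [load 150/390]
  140 → bin 6  [load 290/390]
  130 → bin 4  [load 390/390]
  120 → bin 7 (new)  [load 120/390]
  70 → bin 3  [load 380/390]
7 bins opened.

7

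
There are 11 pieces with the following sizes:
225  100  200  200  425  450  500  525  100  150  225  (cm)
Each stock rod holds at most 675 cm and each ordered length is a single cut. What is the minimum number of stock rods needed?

Total = 525 + 500 + 450 + 425 + 225 + 225 + 200 + 200 + 150 + 100 + 100 = 3100 cm.
Lower bound: ⌈3100/675⌉ = 5 stock rods.
A packing using 5 stock rods:
  stock rod 1: 525 + 150 = 675
  stock rod 2: 500 + 100 = 600
  stock rod 3: 450 + 225 = 675
  stock rod 4: 425 + 225 = 650
  stock rod 5: 200 + 200 + 100 = 500
This matches the lower bound, so 5 is optimal.

5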